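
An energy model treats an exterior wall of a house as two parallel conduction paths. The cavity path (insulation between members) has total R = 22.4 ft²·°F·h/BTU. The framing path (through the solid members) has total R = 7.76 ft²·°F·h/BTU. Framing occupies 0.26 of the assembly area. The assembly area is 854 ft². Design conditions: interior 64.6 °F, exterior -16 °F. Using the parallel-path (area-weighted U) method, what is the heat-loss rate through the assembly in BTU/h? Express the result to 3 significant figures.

4580 BTU/h

U_eff = 0.74/22.4 + 0.26/7.76 = 0.03304 + 0.03351 = 0.06654
R_eff = 1/U_eff = 15.03 ft²·°F·h/BTU
Q = 854 × (64.6 − (-16)) / 15.03 = 4580 BTU/h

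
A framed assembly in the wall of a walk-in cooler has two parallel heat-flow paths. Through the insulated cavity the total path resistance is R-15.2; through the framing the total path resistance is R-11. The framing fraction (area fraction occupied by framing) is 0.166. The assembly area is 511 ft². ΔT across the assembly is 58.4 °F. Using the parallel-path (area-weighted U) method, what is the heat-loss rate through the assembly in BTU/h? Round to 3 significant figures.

2090 BTU/h

U_eff = 0.834/15.2 + 0.166/11 = 0.05487 + 0.01509 = 0.06996
R_eff = 1/U_eff = 14.29 ft²·°F·h/BTU
Q = 511 × 58.4 / 14.29 = 2088 BTU/h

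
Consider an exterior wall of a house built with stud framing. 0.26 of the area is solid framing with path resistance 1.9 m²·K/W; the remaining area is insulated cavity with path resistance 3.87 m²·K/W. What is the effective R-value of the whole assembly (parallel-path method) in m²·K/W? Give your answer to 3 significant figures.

U_eff = 0.74/3.87 + 0.26/1.9 = 0.1912 + 0.1368 = 0.3281
R_eff = 1/U_eff = 3.048 m²·K/W

3.05 m²·K/W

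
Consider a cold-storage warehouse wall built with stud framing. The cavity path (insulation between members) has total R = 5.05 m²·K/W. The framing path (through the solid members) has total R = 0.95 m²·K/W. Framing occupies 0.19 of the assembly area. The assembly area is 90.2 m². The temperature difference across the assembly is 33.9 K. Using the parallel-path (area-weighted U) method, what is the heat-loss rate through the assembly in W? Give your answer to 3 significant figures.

1100 W

U_eff = 0.81/5.05 + 0.19/0.95 = 0.1604 + 0.2 = 0.3604
R_eff = 1/U_eff = 2.775 m²·K/W
Q = 90.2 × 33.9 / 2.775 = 1102 W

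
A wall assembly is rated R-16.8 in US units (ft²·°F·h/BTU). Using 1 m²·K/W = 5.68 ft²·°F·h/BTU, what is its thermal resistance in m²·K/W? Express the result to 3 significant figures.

R_SI = 16.8/5.68 = 2.958

2.96 m²·K/W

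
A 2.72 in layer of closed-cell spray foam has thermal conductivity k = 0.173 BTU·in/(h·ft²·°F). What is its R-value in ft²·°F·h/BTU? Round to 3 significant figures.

R = L/k = 2.72/0.173 = 15.72 ft²·°F·h/BTU

15.7 ft²·°F·h/BTU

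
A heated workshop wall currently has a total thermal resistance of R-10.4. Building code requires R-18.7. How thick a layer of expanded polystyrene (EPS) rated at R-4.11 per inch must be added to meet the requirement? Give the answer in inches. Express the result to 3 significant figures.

ΔR = 18.7 − 10.4 = 8.3 ft²·°F·h/BTU
L = ΔR / (R/in) = 8.3/4.11 = 2.019 in

2.02 in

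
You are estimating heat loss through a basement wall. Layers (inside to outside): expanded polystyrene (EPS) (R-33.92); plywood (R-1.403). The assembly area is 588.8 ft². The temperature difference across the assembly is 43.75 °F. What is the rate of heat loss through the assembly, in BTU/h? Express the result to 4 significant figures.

R_total = 33.92 + 1.403 = 35.323 ft²·°F·h/BTU
Q = A·ΔT/R = 588.8 × 43.75 / 35.323 = 729.27 BTU/h

729.3 BTU/h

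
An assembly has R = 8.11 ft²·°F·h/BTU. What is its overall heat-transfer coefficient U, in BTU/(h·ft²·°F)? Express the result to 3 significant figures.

U = 1/R = 1/8.11 = 0.1233

0.123 BTU/(h·ft²·°F)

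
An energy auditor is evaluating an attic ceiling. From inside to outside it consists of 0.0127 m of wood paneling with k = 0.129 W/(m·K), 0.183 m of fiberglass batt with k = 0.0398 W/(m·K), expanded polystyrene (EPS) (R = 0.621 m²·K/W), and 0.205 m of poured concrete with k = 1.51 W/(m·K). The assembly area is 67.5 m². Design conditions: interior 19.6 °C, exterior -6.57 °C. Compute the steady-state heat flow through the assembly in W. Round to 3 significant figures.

0.0127/0.129 = 0.09845
0.183/0.0398 = 4.598
0.205/1.51 = 0.1358
R_total = 0.09845 + 4.598 + 0.621 + 0.1358 = 5.453 m²·K/W
Q = A·ΔT/R = 67.5 × (19.6 − (-6.57)) / 5.453 = 323.9 W

324 W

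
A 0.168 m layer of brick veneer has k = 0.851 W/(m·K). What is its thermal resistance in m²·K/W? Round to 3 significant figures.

0.197 m²·K/W

R = L/k = 0.168/0.851 = 0.1974 m²·K/W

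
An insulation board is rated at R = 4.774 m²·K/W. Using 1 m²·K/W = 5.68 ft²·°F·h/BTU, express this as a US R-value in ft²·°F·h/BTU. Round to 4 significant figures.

R_US = 4.774 × 5.68 = 27.116

27.12 ft²·°F·h/BTU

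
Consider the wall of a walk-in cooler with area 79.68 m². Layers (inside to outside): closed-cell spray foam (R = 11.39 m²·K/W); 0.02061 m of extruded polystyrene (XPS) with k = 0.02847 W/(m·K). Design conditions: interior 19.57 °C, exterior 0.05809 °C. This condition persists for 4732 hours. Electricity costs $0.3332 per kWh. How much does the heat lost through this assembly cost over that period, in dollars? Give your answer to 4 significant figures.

202.4 dollars

0.02061/0.02847 = 0.72392
R_total = 11.39 + 0.72392 = 12.114 m²·K/W
Q = 79.68 × (19.57 − 0.05809) / 12.114 = 128.34 W
E = 128.34 W × 4732 h / 1000 = 607.31 kWh
Cost = 607.31 × 0.3332 = $202.36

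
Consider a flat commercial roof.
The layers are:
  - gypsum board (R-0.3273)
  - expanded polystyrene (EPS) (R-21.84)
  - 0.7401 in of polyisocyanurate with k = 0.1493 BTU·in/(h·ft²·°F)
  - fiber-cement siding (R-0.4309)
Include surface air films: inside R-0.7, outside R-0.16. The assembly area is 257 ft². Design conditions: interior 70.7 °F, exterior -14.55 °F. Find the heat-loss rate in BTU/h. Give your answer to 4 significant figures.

771.0 BTU/h

0.7401/0.1493 = 4.9571
R_total = 0.7 + 0.3273 + 21.84 + 4.9571 + 0.4309 + 0.16 = 28.415 ft²·°F·h/BTU
Q = A·ΔT/R = 257 × (70.7 − (-14.55)) / 28.415 = 771.04 BTU/h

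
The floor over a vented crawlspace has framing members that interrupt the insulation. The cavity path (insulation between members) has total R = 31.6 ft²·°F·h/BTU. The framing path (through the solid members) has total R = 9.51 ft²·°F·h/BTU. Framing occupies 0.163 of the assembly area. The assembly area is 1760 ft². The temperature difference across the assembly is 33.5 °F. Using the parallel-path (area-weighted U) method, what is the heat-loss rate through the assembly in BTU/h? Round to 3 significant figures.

U_eff = 0.837/31.6 + 0.163/9.51 = 0.02649 + 0.01714 = 0.04363
R_eff = 1/U_eff = 22.92 ft²·°F·h/BTU
Q = 1760 × 33.5 / 22.92 = 2572 BTU/h

2570 BTU/h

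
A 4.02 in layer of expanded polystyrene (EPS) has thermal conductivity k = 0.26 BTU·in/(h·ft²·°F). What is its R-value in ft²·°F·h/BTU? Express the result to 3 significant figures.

R = L/k = 4.02/0.26 = 15.46 ft²·°F·h/BTU

15.5 ft²·°F·h/BTU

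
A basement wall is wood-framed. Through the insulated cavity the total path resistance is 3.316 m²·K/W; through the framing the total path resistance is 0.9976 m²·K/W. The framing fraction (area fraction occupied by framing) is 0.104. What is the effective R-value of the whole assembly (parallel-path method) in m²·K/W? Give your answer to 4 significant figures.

U_eff = 0.896/3.316 + 0.104/0.9976 = 0.27021 + 0.10425 = 0.37446
R_eff = 1/U_eff = 2.6705 m²·K/W

2.671 m²·K/W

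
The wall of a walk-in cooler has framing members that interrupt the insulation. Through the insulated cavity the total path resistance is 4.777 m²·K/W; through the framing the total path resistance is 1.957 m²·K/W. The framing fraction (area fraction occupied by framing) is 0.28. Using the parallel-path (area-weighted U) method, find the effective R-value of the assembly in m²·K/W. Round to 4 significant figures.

U_eff = 0.72/4.777 + 0.28/1.957 = 0.15072 + 0.14308 = 0.2938
R_eff = 1/U_eff = 3.4037 m²·K/W

3.404 m²·K/W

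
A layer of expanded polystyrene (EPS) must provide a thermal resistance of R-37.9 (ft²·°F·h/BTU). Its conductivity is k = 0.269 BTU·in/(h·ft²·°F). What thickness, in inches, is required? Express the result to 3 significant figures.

L = R × k = 37.9 × 0.269 = 10.2 in

10.2 in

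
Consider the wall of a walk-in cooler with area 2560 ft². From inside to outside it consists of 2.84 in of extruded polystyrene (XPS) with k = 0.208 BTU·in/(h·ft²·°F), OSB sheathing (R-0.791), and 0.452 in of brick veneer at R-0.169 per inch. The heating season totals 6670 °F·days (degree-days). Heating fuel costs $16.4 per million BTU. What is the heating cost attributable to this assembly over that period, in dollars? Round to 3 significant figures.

463 dollars

2.84/0.208 = 13.65
0.452 × 0.169 = 0.07639
R_total = 13.65 + 0.791 + 0.07639 = 14.52 ft²·°F·h/BTU
E = A × HDD × 24 / R = 2560 × 6670 × 24 / 14.52 = 28220000 BTU
Cost = 28220000/10⁶ × 16.4 = $462.8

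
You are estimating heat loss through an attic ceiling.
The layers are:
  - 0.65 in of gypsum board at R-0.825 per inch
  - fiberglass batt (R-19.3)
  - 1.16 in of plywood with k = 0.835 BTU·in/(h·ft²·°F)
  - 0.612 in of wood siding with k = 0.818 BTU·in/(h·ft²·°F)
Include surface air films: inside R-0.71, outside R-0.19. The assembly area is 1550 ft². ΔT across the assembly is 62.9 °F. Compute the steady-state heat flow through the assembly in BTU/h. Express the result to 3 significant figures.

4260 BTU/h

0.65 × 0.825 = 0.5363
1.16/0.835 = 1.389
0.612/0.818 = 0.7482
R_total = 0.71 + 0.5363 + 19.3 + 1.389 + 0.7482 + 0.19 = 22.87 ft²·°F·h/BTU
Q = A·ΔT/R = 1550 × 62.9 / 22.87 = 4262 BTU/h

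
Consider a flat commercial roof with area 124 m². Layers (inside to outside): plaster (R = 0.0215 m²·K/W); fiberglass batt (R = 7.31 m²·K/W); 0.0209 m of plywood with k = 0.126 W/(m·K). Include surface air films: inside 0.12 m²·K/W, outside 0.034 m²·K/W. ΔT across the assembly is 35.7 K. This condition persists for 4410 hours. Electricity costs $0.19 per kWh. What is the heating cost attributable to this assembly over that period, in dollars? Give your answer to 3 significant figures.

485 dollars

0.0209/0.126 = 0.1659
R_total = 0.12 + 0.0215 + 7.31 + 0.1659 + 0.034 = 7.651 m²·K/W
Q = 124 × 35.7 / 7.651 = 578.6 W
E = 578.6 W × 4410 h / 1000 = 2551 kWh
Cost = 2551 × 0.19 = $484.8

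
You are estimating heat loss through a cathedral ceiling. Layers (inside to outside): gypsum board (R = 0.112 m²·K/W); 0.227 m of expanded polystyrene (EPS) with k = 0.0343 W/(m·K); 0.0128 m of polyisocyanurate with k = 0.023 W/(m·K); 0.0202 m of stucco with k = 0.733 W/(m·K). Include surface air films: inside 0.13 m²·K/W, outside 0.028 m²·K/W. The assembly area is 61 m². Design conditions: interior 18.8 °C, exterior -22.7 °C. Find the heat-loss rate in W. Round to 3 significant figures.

0.227/0.0343 = 6.618
0.0128/0.023 = 0.5565
0.0202/0.733 = 0.02756
R_total = 0.13 + 0.112 + 6.618 + 0.5565 + 0.02756 + 0.028 = 7.472 m²·K/W
Q = A·ΔT/R = 61 × (18.8 − (-22.7)) / 7.472 = 338.8 W

339 W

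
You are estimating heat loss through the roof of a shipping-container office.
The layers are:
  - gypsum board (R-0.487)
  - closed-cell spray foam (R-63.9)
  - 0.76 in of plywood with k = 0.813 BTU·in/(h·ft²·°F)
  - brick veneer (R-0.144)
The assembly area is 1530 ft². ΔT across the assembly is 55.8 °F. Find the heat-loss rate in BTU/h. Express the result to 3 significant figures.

0.76/0.813 = 0.9348
R_total = 0.487 + 63.9 + 0.9348 + 0.144 = 65.47 ft²·°F·h/BTU
Q = A·ΔT/R = 1530 × 55.8 / 65.47 = 1304 BTU/h

1300 BTU/h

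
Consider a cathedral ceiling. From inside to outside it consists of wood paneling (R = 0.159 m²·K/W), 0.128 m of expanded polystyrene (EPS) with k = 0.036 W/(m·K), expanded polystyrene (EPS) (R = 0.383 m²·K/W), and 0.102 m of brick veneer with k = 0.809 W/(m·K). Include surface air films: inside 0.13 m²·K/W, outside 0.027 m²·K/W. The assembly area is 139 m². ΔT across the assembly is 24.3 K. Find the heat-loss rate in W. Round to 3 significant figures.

0.128/0.036 = 3.556
0.102/0.809 = 0.1261
R_total = 0.13 + 0.159 + 3.556 + 0.383 + 0.1261 + 0.027 = 4.381 m²·K/W
Q = A·ΔT/R = 139 × 24.3 / 4.381 = 771.1 W

771 W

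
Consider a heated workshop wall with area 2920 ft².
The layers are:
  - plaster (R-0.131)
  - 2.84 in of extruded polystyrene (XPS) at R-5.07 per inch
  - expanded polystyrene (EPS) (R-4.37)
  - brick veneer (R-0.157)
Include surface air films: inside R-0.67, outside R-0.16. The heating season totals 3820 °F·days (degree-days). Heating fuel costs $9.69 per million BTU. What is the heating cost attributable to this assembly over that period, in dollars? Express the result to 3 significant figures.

2.84 × 5.07 = 14.4
R_total = 0.67 + 0.131 + 14.4 + 4.37 + 0.157 + 0.16 = 19.89 ft²·°F·h/BTU
E = A × HDD × 24 / R = 2920 × 3820 × 24 / 19.89 = 13460000 BTU
Cost = 13460000/10⁶ × 9.69 = $130.4

130 dollars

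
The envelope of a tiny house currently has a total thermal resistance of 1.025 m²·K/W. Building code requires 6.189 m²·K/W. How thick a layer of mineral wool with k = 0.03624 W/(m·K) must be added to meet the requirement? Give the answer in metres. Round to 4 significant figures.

0.1871 m

ΔR = 6.189 − 1.025 = 5.164 m²·K/W
L = ΔR × k = 5.164 × 0.03624 = 0.18714 m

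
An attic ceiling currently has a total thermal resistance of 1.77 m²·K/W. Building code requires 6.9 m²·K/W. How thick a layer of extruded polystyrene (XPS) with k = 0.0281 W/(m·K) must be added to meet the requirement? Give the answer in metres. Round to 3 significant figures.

ΔR = 6.9 − 1.77 = 5.13 m²·K/W
L = ΔR × k = 5.13 × 0.0281 = 0.1442 m

0.144 m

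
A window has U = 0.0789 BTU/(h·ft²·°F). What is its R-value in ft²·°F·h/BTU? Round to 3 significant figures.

12.7 ft²·°F·h/BTU

R = 1/U = 1/0.0789 = 12.67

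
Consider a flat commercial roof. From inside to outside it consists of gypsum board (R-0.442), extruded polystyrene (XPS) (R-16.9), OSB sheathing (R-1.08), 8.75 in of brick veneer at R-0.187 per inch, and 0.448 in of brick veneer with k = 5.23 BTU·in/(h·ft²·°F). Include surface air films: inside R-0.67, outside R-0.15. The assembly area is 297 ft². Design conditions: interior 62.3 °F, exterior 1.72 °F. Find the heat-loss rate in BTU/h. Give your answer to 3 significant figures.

858 BTU/h

8.75 × 0.187 = 1.636
0.448/5.23 = 0.08566
R_total = 0.67 + 0.442 + 16.9 + 1.08 + 1.636 + 0.08566 + 0.15 = 20.96 ft²·°F·h/BTU
Q = A·ΔT/R = 297 × (62.3 − 1.72) / 20.96 = 858.2 BTU/h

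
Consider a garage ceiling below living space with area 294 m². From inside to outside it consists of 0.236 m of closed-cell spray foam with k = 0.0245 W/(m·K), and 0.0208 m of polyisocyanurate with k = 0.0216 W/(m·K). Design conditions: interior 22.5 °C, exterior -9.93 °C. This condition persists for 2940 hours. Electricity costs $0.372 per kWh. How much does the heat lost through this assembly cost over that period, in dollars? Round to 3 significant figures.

0.236/0.0245 = 9.633
0.0208/0.0216 = 0.963
R_total = 9.633 + 0.963 = 10.6 m²·K/W
Q = 294 × (22.5 − (-9.93)) / 10.6 = 899.8 W
E = 899.8 W × 2940 h / 1000 = 2646 kWh
Cost = 2646 × 0.372 = $984.1

984 dollars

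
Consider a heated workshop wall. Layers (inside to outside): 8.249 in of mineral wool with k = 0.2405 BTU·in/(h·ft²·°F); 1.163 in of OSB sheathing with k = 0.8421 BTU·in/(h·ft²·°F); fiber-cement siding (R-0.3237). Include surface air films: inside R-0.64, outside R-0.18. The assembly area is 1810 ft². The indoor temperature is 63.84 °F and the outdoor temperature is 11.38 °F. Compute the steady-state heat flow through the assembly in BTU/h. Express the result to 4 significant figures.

2579 BTU/h

8.249/0.2405 = 34.299
1.163/0.8421 = 1.3811
R_total = 0.64 + 34.299 + 1.3811 + 0.3237 + 0.18 = 36.824 ft²·°F·h/BTU
Q = A·ΔT/R = 1810 × (63.84 − 11.38) / 36.824 = 2578.5 BTU/h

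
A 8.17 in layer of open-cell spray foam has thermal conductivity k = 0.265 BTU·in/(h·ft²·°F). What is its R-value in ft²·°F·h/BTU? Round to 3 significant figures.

R = L/k = 8.17/0.265 = 30.83 ft²·°F·h/BTU

30.8 ft²·°F·h/BTU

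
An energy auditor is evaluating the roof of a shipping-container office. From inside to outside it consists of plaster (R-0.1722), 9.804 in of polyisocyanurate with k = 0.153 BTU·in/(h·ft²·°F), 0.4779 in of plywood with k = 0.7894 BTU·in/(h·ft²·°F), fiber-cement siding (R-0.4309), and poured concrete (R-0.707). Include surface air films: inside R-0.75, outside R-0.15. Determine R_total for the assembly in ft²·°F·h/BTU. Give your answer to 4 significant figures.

66.89 ft²·°F·h/BTU

9.804/0.153 = 64.078
0.4779/0.7894 = 0.6054
R_total = 0.75 + 0.1722 + 64.078 + 0.6054 + 0.4309 + 0.707 + 0.15 = 66.894 ft²·°F·h/BTU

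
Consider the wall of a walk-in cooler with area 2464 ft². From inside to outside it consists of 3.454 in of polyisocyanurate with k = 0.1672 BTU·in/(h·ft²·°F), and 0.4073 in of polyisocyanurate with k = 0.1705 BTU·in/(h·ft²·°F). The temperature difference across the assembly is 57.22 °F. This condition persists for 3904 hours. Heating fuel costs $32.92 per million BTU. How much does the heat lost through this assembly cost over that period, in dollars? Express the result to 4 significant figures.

3.454/0.1672 = 20.658
0.4073/0.1705 = 2.3889
R_total = 20.658 + 2.3889 = 23.047 ft²·°F·h/BTU
Q = 2464 × 57.22 / 23.047 = 6117.6 BTU/h
E = 6117.6 × 3904 = 23883000 BTU
Cost = 23883000/10⁶ × 32.92 = $786.23

786.2 dollars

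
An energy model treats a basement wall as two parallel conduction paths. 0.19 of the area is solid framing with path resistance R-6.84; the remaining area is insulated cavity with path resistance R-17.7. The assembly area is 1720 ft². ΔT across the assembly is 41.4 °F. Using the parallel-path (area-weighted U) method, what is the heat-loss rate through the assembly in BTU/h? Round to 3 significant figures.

5240 BTU/h

U_eff = 0.81/17.7 + 0.19/6.84 = 0.04576 + 0.02778 = 0.07354
R_eff = 1/U_eff = 13.6 ft²·°F·h/BTU
Q = 1720 × 41.4 / 13.6 = 5237 BTU/h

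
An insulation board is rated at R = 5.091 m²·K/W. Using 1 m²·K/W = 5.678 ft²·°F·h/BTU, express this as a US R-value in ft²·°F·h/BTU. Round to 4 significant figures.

28.91 ft²·°F·h/BTU

R_US = 5.091 × 5.678 = 28.907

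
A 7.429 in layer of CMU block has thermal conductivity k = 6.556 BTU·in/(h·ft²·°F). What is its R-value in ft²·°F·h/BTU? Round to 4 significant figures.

R = L/k = 7.429/6.556 = 1.1332 ft²·°F·h/BTU

1.133 ft²·°F·h/BTU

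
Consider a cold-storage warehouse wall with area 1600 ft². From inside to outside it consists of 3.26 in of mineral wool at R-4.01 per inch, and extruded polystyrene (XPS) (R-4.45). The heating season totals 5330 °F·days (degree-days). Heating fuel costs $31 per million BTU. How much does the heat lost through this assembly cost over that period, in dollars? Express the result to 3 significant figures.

3.26 × 4.01 = 13.07
R_total = 13.07 + 4.45 = 17.52 ft²·°F·h/BTU
E = A × HDD × 24 / R = 1600 × 5330 × 24 / 17.52 = 11680000 BTU
Cost = 11680000/10⁶ × 31 = $362.1

362 dollars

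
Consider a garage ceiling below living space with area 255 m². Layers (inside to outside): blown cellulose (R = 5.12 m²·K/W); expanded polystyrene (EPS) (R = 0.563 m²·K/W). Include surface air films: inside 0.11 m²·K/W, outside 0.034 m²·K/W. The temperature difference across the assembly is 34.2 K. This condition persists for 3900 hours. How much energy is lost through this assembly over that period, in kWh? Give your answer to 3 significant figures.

R_total = 0.11 + 5.12 + 0.563 + 0.034 = 5.827 m²·K/W
Q = 255 × 34.2 / 5.827 = 1497 W
E = 1497 W × 3900 h / 1000 = 5837 kWh

5840 kWh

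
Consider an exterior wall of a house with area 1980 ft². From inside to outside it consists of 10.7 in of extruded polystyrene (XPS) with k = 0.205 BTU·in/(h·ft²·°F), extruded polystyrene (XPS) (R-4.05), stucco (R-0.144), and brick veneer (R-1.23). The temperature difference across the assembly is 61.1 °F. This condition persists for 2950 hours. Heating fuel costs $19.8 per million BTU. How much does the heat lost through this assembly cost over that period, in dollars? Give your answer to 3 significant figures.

10.7/0.205 = 52.2
R_total = 52.2 + 4.05 + 0.144 + 1.23 = 57.62 ft²·°F·h/BTU
Q = 1980 × 61.1 / 57.62 = 2100 BTU/h
E = 2100 × 2950 = 6194000 BTU
Cost = 6194000/10⁶ × 19.8 = $122.6

123 dollars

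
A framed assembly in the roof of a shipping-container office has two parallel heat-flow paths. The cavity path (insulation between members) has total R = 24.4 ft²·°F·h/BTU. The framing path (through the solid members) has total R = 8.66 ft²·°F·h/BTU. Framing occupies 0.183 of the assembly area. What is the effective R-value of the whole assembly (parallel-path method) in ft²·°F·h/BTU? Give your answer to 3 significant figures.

U_eff = 0.817/24.4 + 0.183/8.66 = 0.03348 + 0.02113 = 0.05462
R_eff = 1/U_eff = 18.31 ft²·°F·h/BTU

18.3 ft²·°F·h/BTU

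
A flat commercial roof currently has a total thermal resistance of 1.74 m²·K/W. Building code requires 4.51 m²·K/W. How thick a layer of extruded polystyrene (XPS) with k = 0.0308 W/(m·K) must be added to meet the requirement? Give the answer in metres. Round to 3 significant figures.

0.0853 m

ΔR = 4.51 − 1.74 = 2.77 m²·K/W
L = ΔR × k = 2.77 × 0.0308 = 0.08532 m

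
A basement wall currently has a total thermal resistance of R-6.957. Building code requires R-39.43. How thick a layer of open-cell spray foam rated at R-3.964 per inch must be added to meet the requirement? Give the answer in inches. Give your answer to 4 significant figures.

ΔR = 39.43 − 6.957 = 32.473 ft²·°F·h/BTU
L = ΔR / (R/in) = 32.473/3.964 = 8.192 in

8.192 in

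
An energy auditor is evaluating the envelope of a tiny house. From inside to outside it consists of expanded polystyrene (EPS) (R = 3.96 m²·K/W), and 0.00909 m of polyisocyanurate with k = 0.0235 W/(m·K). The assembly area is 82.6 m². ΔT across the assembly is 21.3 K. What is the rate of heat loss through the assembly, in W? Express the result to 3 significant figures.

405 W

0.00909/0.0235 = 0.3868
R_total = 3.96 + 0.3868 = 4.347 m²·K/W
Q = A·ΔT/R = 82.6 × 21.3 / 4.347 = 404.8 W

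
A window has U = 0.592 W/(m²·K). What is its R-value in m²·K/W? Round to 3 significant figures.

1.69 m²·K/W

R = 1/U = 1/0.592 = 1.689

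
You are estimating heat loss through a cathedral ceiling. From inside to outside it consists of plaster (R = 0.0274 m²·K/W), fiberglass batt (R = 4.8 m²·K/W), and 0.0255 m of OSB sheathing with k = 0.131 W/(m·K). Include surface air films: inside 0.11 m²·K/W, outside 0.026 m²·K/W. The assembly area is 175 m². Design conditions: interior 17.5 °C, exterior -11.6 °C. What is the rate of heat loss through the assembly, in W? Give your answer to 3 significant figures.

0.0255/0.131 = 0.1947
R_total = 0.11 + 0.0274 + 4.8 + 0.1947 + 0.026 = 5.158 m²·K/W
Q = A·ΔT/R = 175 × (17.5 − (-11.6)) / 5.158 = 987.3 W

987 W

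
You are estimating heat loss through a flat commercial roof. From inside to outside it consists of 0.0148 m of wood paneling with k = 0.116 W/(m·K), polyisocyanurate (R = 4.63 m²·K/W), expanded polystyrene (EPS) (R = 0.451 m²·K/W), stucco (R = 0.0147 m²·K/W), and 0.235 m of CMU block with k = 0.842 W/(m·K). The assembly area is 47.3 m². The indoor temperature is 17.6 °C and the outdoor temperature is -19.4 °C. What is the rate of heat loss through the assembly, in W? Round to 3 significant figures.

318 W

0.0148/0.116 = 0.1276
0.235/0.842 = 0.2791
R_total = 0.1276 + 4.63 + 0.451 + 0.0147 + 0.2791 = 5.502 m²·K/W
Q = A·ΔT/R = 47.3 × (17.6 − (-19.4)) / 5.502 = 318.1 W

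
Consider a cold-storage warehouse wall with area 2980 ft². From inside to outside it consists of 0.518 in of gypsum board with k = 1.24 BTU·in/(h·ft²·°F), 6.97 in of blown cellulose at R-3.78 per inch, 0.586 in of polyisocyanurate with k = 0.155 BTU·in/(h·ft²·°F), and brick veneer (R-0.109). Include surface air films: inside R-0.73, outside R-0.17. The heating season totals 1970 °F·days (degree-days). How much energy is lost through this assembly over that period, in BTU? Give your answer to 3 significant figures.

0.518/1.24 = 0.4177
6.97 × 3.78 = 26.35
0.586/0.155 = 3.781
R_total = 0.73 + 0.4177 + 26.35 + 3.781 + 0.109 + 0.17 = 31.55 ft²·°F·h/BTU
E = A × HDD × 24 / R = 2980 × 1970 × 24 / 31.55 = 4465000 BTU

4470000 BTU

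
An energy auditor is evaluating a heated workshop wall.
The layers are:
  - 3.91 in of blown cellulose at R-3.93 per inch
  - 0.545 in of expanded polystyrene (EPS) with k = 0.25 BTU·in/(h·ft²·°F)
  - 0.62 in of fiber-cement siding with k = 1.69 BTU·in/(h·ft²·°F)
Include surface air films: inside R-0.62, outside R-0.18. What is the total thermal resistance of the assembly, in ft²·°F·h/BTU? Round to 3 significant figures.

3.91 × 3.93 = 15.37
0.545/0.25 = 2.18
0.62/1.69 = 0.3669
R_total = 0.62 + 15.37 + 2.18 + 0.3669 + 0.18 = 18.71 ft²·°F·h/BTU

18.7 ft²·°F·h/BTU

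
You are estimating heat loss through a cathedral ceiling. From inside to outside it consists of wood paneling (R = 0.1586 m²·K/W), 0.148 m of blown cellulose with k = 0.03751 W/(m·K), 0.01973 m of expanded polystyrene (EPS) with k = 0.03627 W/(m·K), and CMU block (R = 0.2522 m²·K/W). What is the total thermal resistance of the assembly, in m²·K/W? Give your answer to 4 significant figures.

0.148/0.03751 = 3.9456
0.01973/0.03627 = 0.54398
R_total = 0.1586 + 3.9456 + 0.54398 + 0.2522 = 4.9004 m²·K/W

4.900 m²·K/W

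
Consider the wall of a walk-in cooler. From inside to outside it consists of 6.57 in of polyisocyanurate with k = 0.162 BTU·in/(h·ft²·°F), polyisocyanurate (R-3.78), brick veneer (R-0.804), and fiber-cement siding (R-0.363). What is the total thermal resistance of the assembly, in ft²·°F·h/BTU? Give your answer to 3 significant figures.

6.57/0.162 = 40.56
R_total = 40.56 + 3.78 + 0.804 + 0.363 = 45.5 ft²·°F·h/BTU

45.5 ft²·°F·h/BTU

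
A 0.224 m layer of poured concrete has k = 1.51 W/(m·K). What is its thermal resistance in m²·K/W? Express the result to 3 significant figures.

R = L/k = 0.224/1.51 = 0.1483 m²·K/W

0.148 m²·K/W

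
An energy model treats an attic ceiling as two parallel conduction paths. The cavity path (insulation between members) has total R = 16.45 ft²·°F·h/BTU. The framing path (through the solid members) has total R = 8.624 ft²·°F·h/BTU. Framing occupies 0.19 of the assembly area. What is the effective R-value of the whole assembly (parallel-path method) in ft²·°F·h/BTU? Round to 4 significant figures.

14.03 ft²·°F·h/BTU

U_eff = 0.81/16.45 + 0.19/8.624 = 0.04924 + 0.022032 = 0.071272
R_eff = 1/U_eff = 14.031 ft²·°F·h/BTU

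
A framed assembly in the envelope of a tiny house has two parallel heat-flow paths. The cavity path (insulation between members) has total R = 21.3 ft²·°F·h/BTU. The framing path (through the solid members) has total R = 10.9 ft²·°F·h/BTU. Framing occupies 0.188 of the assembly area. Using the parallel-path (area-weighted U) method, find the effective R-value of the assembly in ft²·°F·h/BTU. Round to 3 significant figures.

U_eff = 0.812/21.3 + 0.188/10.9 = 0.03812 + 0.01725 = 0.05537
R_eff = 1/U_eff = 18.06 ft²·°F·h/BTU

18.1 ft²·°F·h/BTU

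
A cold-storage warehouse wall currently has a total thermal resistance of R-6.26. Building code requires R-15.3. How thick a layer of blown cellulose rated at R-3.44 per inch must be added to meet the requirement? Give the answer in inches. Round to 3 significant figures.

2.63 in

ΔR = 15.3 − 6.26 = 9.04 ft²·°F·h/BTU
L = ΔR / (R/in) = 9.04/3.44 = 2.628 in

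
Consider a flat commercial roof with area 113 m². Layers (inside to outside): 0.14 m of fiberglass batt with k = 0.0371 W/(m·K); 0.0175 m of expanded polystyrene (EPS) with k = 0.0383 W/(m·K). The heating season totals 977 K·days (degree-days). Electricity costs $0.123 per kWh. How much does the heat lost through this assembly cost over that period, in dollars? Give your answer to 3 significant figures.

0.14/0.0371 = 3.774
0.0175/0.0383 = 0.4569
R_total = 3.774 + 0.4569 = 4.231 m²·K/W
E = A × HDD × 24 / R / 1000 = 113 × 977 × 24 / 4.231 / 1000 = 626.3 kWh
Cost = 626.3 × 0.123 = $77.04

77.0 dollars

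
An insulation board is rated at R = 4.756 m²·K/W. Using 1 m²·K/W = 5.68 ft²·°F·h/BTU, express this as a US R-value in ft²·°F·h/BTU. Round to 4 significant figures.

R_US = 4.756 × 5.68 = 27.014

27.01 ft²·°F·h/BTU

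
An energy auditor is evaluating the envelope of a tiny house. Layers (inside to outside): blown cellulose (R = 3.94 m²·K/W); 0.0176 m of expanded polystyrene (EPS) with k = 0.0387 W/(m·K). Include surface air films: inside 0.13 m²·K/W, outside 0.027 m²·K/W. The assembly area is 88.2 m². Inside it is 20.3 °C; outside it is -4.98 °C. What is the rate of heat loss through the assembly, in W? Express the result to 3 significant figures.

490 W

0.0176/0.0387 = 0.4548
R_total = 0.13 + 3.94 + 0.4548 + 0.027 = 4.552 m²·K/W
Q = A·ΔT/R = 88.2 × (20.3 − (-4.98)) / 4.552 = 489.9 W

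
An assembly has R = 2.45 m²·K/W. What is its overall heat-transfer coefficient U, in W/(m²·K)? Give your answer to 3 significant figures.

0.408 W/(m²·K)

U = 1/R = 1/2.45 = 0.4082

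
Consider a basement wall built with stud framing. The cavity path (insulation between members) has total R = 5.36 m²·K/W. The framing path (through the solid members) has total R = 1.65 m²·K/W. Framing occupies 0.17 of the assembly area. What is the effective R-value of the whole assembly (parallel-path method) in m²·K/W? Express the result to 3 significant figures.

3.88 m²·K/W

U_eff = 0.83/5.36 + 0.17/1.65 = 0.1549 + 0.103 = 0.2579
R_eff = 1/U_eff = 3.878 m²·K/W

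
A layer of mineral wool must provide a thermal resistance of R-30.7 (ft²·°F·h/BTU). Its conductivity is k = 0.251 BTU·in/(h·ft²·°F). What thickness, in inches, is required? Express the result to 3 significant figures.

L = R × k = 30.7 × 0.251 = 7.706 in

7.71 in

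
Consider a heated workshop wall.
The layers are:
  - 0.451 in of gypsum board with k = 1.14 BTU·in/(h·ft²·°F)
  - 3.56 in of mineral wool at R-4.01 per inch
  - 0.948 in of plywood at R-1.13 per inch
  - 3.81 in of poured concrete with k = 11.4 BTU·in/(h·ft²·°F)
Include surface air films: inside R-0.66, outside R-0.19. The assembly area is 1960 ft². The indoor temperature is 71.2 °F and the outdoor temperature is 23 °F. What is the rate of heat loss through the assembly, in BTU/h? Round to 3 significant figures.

5580 BTU/h

0.451/1.14 = 0.3956
3.56 × 4.01 = 14.28
0.948 × 1.13 = 1.071
3.81/11.4 = 0.3342
R_total = 0.66 + 0.3956 + 14.28 + 1.071 + 0.3342 + 0.19 = 16.93 ft²·°F·h/BTU
Q = A·ΔT/R = 1960 × (71.2 − 23) / 16.93 = 5581 BTU/h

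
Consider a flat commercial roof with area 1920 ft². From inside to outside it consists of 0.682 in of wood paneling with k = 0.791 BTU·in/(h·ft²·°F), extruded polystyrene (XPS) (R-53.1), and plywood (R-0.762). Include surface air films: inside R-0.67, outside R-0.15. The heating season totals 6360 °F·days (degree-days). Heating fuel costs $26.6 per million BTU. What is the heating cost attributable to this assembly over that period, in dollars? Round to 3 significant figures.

0.682/0.791 = 0.8622
R_total = 0.67 + 0.8622 + 53.1 + 0.762 + 0.15 = 55.54 ft²·°F·h/BTU
E = A × HDD × 24 / R = 1920 × 6360 × 24 / 55.54 = 5276000 BTU
Cost = 5276000/10⁶ × 26.6 = $140.4

140 dollars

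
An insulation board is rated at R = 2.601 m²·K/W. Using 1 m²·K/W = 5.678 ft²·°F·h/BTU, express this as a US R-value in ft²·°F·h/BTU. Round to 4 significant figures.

R_US = 2.601 × 5.678 = 14.768

14.77 ft²·°F·h/BTU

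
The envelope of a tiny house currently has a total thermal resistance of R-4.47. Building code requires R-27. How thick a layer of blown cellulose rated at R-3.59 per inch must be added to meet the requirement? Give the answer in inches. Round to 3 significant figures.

6.28 in

ΔR = 27 − 4.47 = 22.53 ft²·°F·h/BTU
L = ΔR / (R/in) = 22.53/3.59 = 6.276 in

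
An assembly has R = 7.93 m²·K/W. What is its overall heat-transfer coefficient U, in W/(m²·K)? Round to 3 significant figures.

U = 1/R = 1/7.93 = 0.1261

0.126 W/(m²·K)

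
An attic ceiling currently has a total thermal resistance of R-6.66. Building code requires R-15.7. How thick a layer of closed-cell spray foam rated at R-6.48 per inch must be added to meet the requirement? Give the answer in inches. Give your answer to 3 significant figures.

1.40 in

ΔR = 15.7 − 6.66 = 9.04 ft²·°F·h/BTU
L = ΔR / (R/in) = 9.04/6.48 = 1.395 in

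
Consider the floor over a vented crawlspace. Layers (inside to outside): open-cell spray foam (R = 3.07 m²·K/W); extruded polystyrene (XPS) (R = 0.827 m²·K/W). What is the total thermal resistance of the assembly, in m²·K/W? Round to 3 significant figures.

R_total = 3.07 + 0.827 = 3.897 m²·K/W

3.90 m²·K/W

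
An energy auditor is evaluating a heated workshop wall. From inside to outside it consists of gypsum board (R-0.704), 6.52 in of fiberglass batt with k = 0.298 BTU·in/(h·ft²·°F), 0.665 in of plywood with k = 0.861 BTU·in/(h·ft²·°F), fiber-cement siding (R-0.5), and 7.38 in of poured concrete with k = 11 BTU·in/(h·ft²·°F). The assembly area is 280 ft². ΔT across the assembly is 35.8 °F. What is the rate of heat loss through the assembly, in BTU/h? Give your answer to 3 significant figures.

6.52/0.298 = 21.88
0.665/0.861 = 0.7724
7.38/11 = 0.6709
R_total = 0.704 + 21.88 + 0.7724 + 0.5 + 0.6709 = 24.53 ft²·°F·h/BTU
Q = A·ΔT/R = 280 × 35.8 / 24.53 = 408.7 BTU/h

409 BTU/h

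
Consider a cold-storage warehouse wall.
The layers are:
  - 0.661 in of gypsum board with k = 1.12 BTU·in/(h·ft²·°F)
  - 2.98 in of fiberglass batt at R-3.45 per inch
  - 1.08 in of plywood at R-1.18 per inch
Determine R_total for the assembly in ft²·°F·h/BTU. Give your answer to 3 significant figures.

0.661/1.12 = 0.5902
2.98 × 3.45 = 10.28
1.08 × 1.18 = 1.274
R_total = 0.5902 + 10.28 + 1.274 = 12.15 ft²·°F·h/BTU

12.1 ft²·°F·h/BTU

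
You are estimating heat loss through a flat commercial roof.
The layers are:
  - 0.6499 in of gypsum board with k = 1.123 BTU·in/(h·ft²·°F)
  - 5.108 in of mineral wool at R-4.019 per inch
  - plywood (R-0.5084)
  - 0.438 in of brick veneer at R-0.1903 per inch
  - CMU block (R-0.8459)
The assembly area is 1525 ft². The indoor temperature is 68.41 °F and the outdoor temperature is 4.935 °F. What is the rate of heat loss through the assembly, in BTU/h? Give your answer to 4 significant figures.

0.6499/1.123 = 0.57872
5.108 × 4.019 = 20.529
0.438 × 0.1903 = 0.083351
R_total = 0.57872 + 20.529 + 0.5084 + 0.083351 + 0.8459 = 22.545 ft²·°F·h/BTU
Q = A·ΔT/R = 1525 × (68.41 − 4.935) / 22.545 = 4293.5 BTU/h

4294 BTU/h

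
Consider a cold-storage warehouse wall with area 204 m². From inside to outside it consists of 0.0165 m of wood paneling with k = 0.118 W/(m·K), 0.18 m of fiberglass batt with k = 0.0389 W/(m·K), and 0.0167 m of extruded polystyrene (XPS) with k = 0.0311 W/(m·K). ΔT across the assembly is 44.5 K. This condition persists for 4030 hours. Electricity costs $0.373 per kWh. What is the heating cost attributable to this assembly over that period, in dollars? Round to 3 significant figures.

0.0165/0.118 = 0.1398
0.18/0.0389 = 4.627
0.0167/0.0311 = 0.537
R_total = 0.1398 + 4.627 + 0.537 = 5.304 m²·K/W
Q = 204 × 44.5 / 5.304 = 1712 W
E = 1712 W × 4030 h / 1000 = 6897 kWh
Cost = 6897 × 0.373 = $2573

2570 dollars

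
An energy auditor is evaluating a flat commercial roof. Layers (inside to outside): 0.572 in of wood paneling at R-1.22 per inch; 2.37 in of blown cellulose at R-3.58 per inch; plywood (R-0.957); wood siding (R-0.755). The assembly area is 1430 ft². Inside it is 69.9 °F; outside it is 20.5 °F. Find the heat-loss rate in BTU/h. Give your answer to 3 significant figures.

6480 BTU/h

0.572 × 1.22 = 0.6978
2.37 × 3.58 = 8.485
R_total = 0.6978 + 8.485 + 0.957 + 0.755 = 10.89 ft²·°F·h/BTU
Q = A·ΔT/R = 1430 × (69.9 − 20.5) / 10.89 = 6484 BTU/h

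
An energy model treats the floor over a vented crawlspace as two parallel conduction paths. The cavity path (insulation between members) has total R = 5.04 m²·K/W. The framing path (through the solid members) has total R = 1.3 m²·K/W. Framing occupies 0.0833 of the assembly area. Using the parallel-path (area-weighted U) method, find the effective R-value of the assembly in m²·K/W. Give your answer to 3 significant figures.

U_eff = 0.9167/5.04 + 0.0833/1.3 = 0.1819 + 0.06408 = 0.246
R_eff = 1/U_eff = 4.066 m²·K/W

4.07 m²·K/W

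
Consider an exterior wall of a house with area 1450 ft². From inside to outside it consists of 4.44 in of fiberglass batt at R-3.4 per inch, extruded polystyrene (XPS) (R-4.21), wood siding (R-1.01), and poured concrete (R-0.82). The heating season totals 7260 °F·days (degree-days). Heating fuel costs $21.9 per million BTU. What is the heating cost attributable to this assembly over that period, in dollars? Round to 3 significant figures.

262 dollars

4.44 × 3.4 = 15.1
R_total = 15.1 + 4.21 + 1.01 + 0.82 = 21.14 ft²·°F·h/BTU
E = A × HDD × 24 / R = 1450 × 7260 × 24 / 21.14 = 11950000 BTU
Cost = 11950000/10⁶ × 21.9 = $261.8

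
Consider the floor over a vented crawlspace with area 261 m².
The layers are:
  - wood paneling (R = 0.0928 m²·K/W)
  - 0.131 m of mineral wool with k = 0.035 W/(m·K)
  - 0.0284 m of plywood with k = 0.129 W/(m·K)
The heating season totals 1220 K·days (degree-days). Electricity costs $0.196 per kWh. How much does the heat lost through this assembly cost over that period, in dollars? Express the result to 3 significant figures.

369 dollars

0.131/0.035 = 3.743
0.0284/0.129 = 0.2202
R_total = 0.0928 + 3.743 + 0.2202 = 4.056 m²·K/W
E = A × HDD × 24 / R / 1000 = 261 × 1220 × 24 / 4.056 / 1000 = 1884 kWh
Cost = 1884 × 0.196 = $369.3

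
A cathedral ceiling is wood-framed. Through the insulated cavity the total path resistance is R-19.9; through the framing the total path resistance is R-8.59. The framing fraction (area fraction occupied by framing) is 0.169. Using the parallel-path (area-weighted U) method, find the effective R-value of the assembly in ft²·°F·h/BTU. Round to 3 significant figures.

16.3 ft²·°F·h/BTU

U_eff = 0.831/19.9 + 0.169/8.59 = 0.04176 + 0.01967 = 0.06143
R_eff = 1/U_eff = 16.28 ft²·°F·h/BTU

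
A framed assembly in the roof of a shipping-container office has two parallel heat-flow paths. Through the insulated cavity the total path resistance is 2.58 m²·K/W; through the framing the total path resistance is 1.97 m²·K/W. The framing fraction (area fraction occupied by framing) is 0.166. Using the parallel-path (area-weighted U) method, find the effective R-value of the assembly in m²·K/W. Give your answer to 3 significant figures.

U_eff = 0.834/2.58 + 0.166/1.97 = 0.3233 + 0.08426 = 0.4075
R_eff = 1/U_eff = 2.454 m²·K/W

2.45 m²·K/W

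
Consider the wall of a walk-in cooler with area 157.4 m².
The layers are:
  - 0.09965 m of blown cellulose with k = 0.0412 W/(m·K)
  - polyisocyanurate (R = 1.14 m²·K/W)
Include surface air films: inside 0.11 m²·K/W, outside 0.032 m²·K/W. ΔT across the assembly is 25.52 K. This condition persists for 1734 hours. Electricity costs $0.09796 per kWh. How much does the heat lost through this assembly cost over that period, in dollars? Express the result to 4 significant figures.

0.09965/0.0412 = 2.4187
R_total = 0.11 + 2.4187 + 1.14 + 0.032 = 3.7007 m²·K/W
Q = 157.4 × 25.52 / 3.7007 = 1085.4 W
E = 1085.4 W × 1734 h / 1000 = 1882.1 kWh
Cost = 1882.1 × 0.09796 = $184.37

184.4 dollars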